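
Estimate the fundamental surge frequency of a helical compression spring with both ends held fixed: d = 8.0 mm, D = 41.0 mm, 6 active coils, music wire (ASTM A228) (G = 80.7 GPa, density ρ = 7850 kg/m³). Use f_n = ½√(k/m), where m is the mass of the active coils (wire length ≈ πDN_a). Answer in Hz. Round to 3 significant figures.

k = Gd⁴/(8D³N_a) = (80.7×10³)(8.0⁴)/(8·41.0³·6) = 99.917 N/mm = 99917 N/m
Wire length L = πDN_a = π·41.0·6 = 772.83 mm
m = ρ·(πd²/4)·L = 7850 × 50.265×10⁻⁶ m² × 0.77283 m = 0.30495 kg
f_n = ½√(k/m) = 0.5·√(99917/0.30495) = 0.5·√(3.2765e+05) = 286.21 Hz

286 Hz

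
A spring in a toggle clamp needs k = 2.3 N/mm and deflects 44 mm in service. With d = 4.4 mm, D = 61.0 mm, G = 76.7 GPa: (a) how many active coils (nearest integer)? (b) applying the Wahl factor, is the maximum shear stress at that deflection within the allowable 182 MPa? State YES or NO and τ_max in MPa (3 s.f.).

(a) 7 coils; (b) NO, τ_max = 200 MPa

N_a = Gd⁴/(8D³k) = (76.7×10³)(4.4⁴)/(8·61.0³·2.3) = 6.883 → N_a = 7
Actual rate k = Gd⁴/(8D³·7) = 2.2617 N/mm
Working load F = kδ = 2.2617·44 = 99.513 N
C = 61.0/4.4 = 13.8636; K_W = (4C−1)/(4C−4)+0.615/C = 1.1027
τ_max = K_W·8FD/(πd³) = 1.1027·181.47 = 200.1 MPa
τ_max > 182 MPa → exceeds allowable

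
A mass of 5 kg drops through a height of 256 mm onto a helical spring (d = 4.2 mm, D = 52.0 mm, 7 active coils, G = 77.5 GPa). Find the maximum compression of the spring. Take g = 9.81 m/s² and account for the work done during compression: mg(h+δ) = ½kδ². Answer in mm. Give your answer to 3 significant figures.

108 mm

k = Gd⁴/(8D³N_a) = (77.5×10³)(4.2⁴)/(8·52.0³·7) = 3.0627 N/mm
W = mg = 5 × 9.81 = 49.05 N
½kδ² − Wδ − Wh = 0 → δ = (W + √(W² + 2kWh))/k
δ = (49.05 + √(2405.9 + 76914.8))/3.0627 = (49.05 + 281.64)/3.0627 = 107.97 mm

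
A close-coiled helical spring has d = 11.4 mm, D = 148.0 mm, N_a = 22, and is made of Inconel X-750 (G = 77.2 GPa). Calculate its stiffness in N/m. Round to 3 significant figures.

k = Gd⁴/(8D³N_a) = (77.2×10³ × 11.4⁴) / (8 × 148.0³ × 22)
  = 1.30388e+09 / 5.70555e+08 = 2.2853 N/mm = 2285.3 N/m

2290 N/m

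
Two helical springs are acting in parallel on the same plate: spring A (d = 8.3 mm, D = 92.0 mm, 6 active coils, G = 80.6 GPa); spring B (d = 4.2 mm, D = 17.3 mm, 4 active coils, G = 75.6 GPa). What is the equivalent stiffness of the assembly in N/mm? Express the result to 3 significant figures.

152 N/mm

k_A = Gd⁴/(8D³N_a) = (80.6×10³)(8.3⁴)/(8·92.0³·6) = 10.234 N/mm
k_B = Gd⁴/(8D³N_a) = (75.6×10³)(4.2⁴)/(8·17.3³·4) = 141.98 N/mm
Parallel: k_eq = 10.234 + 141.98 = 152.22 N/mm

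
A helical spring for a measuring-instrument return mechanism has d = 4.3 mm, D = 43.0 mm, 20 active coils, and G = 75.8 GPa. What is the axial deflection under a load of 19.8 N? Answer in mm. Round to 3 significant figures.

k = Gd⁴/(8D³N_a) = (75.8×10³)(4.3⁴)/(8·43.0³·20) = 2.0371 N/mm
δ = F/k = 19.8 / 2.0371 = 9.7196 mm

9.72 mm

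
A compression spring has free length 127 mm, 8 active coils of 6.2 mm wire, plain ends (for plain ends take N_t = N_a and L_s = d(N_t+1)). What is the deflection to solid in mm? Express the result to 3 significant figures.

N_t = 8; L_s = 6.2·9 = 55.8 mm
δ_solid = L₀ − L_s = 127 − 55.8 = 71.2 mm

71.2 mm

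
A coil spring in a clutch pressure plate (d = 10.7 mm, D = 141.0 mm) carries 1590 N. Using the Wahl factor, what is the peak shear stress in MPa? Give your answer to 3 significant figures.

516 MPa

Spring index C = D/d = 141.0/10.7 = 13.1776
K_W = (4C−1)/(4C−4) + 0.615/C = 51.710/48.710 + 0.0467 = 1.1083
τ₀ = 8FD/(πd³) = 8·1590·141.0/(π·10.7³) = 1.79352e+06/3848.6 = 466.02 MPa
τ_max = K·τ₀ = 1.1083 × 466.02 = 516.47 MPa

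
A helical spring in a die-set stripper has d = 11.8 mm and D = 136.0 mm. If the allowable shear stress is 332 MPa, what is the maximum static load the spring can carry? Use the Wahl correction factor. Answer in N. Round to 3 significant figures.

1400 N

C = D/d = 136.0/11.8 = 11.5254
K_W = (4C−1)/(4C−4) + 0.615/C = 45.102/42.102 + 0.0534 = 1.1246
τ_max = K·8FD/(πd³) → F_max = τ_allow·πd³/(8DK)
F_max = 332·π·11.8³/(8·136.0·1.1246) = 1.7137e+06/1223.6 = 1400.6 N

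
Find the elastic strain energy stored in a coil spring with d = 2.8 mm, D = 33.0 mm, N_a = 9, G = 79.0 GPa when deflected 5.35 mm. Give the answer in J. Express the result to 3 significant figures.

0.0269 J

k = Gd⁴/(8D³N_a) = (79.0×10³)(2.8⁴)/(8·33.0³·9) = 1.8767 N/mm
U = ½kδ² = 0.5 × 1.8767 × 5.35² = 26.857 N·mm = 0.026857 J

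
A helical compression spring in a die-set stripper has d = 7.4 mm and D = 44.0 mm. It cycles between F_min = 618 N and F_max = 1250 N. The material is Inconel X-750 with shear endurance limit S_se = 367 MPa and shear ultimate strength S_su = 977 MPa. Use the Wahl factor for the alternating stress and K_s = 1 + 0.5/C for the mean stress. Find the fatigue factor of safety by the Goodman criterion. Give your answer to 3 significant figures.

1.71

C = D/d = 44.0/7.4 = 5.9459; K_W = (4C−1)/(4C−4)+0.615/C = 1.2551; K_s = 1+0.5/C = 1.0841
F_a = (F_max−F_min)/2 = 316 N; F_m = (F_max+F_min)/2 = 934 N
τ_a = K_W·8F_aD/(πd³) = 1.2551 × 87.375 = 109.66 MPa
τ_m = K_s·8F_mD/(πd³) = 1.0841 × 258.25 = 279.97 MPa
Goodman: 1/n_f = τ_a/S_se + τ_m/S_su = 109.66/367 + 279.97/977 = 0.29880 + 0.28656 = 0.58536
n_f = 1/0.58536 = 1.708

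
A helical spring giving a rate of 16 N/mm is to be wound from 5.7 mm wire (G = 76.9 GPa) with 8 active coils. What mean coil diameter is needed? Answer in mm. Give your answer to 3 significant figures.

43.0 mm

D = (Gd⁴/(8N_a·k))^(1/3) = (76.9×10³·5.7⁴/(8·8·16))^(1/3)
  = (79273.1)^(1/3) = 42.9578 mm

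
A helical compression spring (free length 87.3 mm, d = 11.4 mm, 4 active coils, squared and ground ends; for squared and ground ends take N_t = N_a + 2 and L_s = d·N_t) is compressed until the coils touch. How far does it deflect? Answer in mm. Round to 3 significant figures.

N_t = 6; L_s = 11.4·6 = 68.4 mm
δ_solid = L₀ − L_s = 87.3 − 68.4 = 18.9 mm

18.9 mm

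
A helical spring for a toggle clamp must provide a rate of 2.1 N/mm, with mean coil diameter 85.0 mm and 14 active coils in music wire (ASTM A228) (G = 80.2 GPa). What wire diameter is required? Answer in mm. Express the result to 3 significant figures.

6.51 mm

d = (8D³N_a·k / G)^(1/4) = (8·85.0³·14·2.1 / (80.2×10³))^0.25
  = (1801)^0.25 = 6.5145 mm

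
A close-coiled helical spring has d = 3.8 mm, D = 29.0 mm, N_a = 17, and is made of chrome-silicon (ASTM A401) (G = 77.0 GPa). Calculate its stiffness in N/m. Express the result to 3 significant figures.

k = Gd⁴/(8D³N_a) = (77.0×10³ × 3.8⁴) / (8 × 29.0³ × 17)
  = 1.60555e+07 / 3.3169e+06 = 4.8405 N/mm = 4840.5 N/m

4840 N/m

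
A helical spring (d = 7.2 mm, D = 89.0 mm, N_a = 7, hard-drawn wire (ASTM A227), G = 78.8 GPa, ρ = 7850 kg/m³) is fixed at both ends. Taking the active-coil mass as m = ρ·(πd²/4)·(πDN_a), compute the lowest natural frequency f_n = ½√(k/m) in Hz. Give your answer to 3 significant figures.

k = Gd⁴/(8D³N_a) = (78.8×10³)(7.2⁴)/(8·89.0³·7) = 5.3641 N/mm = 5364.1 N/m
Wire length L = πDN_a = π·89.0·7 = 1957.2 mm
m = ρ·(πd²/4)·L = 7850 × 40.715×10⁻⁶ m² × 1.9572 m = 0.62555 kg
f_n = ½√(k/m) = 0.5·√(5364.1/0.62555) = 0.5·√(8575) = 46.301 Hz

46.3 Hz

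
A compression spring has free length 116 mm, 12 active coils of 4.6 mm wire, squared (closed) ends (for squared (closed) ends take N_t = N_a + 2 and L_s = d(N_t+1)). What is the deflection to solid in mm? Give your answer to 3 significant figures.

47.0 mm

N_t = 14; L_s = 4.6·15 = 69 mm
δ_solid = L₀ − L_s = 116 − 69 = 47 mm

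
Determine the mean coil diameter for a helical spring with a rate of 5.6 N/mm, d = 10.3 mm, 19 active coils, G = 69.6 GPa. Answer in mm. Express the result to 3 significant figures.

97.3 mm

D = (Gd⁴/(8N_a·k))^(1/3) = (69.6×10³·10.3⁴/(8·19·5.6))^(1/3)
  = (920294)^(1/3) = 97.2692 mm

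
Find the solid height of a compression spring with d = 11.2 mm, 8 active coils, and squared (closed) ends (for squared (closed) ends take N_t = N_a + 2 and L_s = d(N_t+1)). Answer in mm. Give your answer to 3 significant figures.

123 mm

squared (closed) ends: N_t = N_a + 2 = 8 + 2 = 10
L_s = d·(N_t+1) = 11.2 × 11 = 123.2 mm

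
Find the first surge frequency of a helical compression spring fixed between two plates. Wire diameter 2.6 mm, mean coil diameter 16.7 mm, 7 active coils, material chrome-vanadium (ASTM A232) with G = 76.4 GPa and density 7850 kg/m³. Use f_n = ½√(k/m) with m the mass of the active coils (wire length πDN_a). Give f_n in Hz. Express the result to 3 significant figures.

k = Gd⁴/(8D³N_a) = (76.4×10³)(2.6⁴)/(8·16.7³·7) = 13.386 N/mm = 13386 N/m
Wire length L = πDN_a = π·16.7·7 = 367.25 mm
m = ρ·(πd²/4)·L = 7850 × 5.3093×10⁻⁶ m² × 0.36725 m = 0.015306 kg
f_n = ½√(k/m) = 0.5·√(13386/0.015306) = 0.5·√(8.7454e+05) = 467.58 Hz

468 Hz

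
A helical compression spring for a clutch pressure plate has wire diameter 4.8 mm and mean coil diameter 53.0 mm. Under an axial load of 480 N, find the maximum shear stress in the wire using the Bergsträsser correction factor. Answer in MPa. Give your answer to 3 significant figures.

Spring index C = D/d = 53.0/4.8 = 11.0417
K_B = (4C+2)/(4C−3) = 46.167/41.167 = 1.1215
τ₀ = 8FD/(πd³) = 8·480·53.0/(π·4.8³) = 203520/347.44 = 585.78 MPa
τ_max = K·τ₀ = 1.1215 × 585.78 = 656.93 MPa

657 MPa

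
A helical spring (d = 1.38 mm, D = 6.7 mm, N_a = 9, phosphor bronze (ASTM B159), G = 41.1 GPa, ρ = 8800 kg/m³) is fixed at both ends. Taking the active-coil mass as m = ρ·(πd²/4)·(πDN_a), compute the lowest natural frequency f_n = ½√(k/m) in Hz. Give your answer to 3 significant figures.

k = Gd⁴/(8D³N_a) = (41.1×10³)(1.38⁴)/(8·6.7³·9) = 6.8834 N/mm = 6883.4 N/m
Wire length L = πDN_a = π·6.7·9 = 189.44 mm
m = ρ·(πd²/4)·L = 8800 × 1.4957×10⁻⁶ m² × 0.18944 m = 0.0024934 kg
f_n = ½√(k/m) = 0.5·√(6883.4/0.0024934) = 0.5·√(2.7606e+06) = 830.75 Hz

831 Hz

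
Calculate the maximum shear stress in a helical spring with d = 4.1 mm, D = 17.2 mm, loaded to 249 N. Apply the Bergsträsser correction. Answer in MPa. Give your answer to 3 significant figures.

Spring index C = D/d = 17.2/4.1 = 4.1951
K_B = (4C+2)/(4C−3) = 18.780/13.780 = 1.3628
τ₀ = 8FD/(πd³) = 8·249·17.2/(π·4.1³) = 34262.4/216.52 = 158.24 MPa
τ_max = K·τ₀ = 1.3628 × 158.24 = 215.65 MPa

216 MPa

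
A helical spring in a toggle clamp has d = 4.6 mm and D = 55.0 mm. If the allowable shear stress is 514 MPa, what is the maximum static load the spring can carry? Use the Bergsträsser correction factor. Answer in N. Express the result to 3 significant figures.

321 N

C = D/d = 55.0/4.6 = 11.9565
K_B = (4C+2)/(4C−3) = 49.826/44.826 = 1.1115
τ_max = K·8FD/(πd³) → F_max = τ_allow·πd³/(8DK)
F_max = 514·π·4.6³/(8·55.0·1.1115) = 1.5718e+05/489.08 = 321.37 N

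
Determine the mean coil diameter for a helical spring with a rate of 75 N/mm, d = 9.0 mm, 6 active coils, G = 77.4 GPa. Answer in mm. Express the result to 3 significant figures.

52.1 mm

D = (Gd⁴/(8N_a·k))^(1/3) = (77.4×10³·9.0⁴/(8·6·75))^(1/3)
  = (141062)^(1/3) = 52.0558 mm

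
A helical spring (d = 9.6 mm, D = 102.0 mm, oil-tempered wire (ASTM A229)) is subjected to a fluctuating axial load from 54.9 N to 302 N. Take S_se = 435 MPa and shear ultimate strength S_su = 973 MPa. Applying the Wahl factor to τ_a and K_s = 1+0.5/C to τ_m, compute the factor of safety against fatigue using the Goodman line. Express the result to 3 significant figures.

6.62

C = D/d = 102.0/9.6 = 10.6250; K_W = (4C−1)/(4C−4)+0.615/C = 1.1358; K_s = 1+0.5/C = 1.0471
F_a = (F_max−F_min)/2 = 123.55 N; F_m = (F_max+F_min)/2 = 178.45 N
τ_a = K_W·8F_aD/(πd³) = 1.1358 × 36.272 = 41.198 MPa
τ_m = K_s·8F_mD/(πd³) = 1.0471 × 52.389 = 54.855 MPa
Goodman: 1/n_f = τ_a/S_se + τ_m/S_su = 41.198/435 + 54.855/973 = 0.09471 + 0.05638 = 0.15108
n_f = 1/0.15108 = 6.619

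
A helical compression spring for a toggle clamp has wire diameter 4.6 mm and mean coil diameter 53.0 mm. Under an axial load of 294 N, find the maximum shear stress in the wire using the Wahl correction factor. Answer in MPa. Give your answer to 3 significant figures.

Spring index C = D/d = 53.0/4.6 = 11.5217
K_W = (4C−1)/(4C−4) + 0.615/C = 45.087/42.087 + 0.0534 = 1.1247
τ₀ = 8FD/(πd³) = 8·294·53.0/(π·4.6³) = 124656/305.79 = 407.65 MPa
τ_max = K·τ₀ = 1.1247 × 407.65 = 458.47 MPa

458 MPa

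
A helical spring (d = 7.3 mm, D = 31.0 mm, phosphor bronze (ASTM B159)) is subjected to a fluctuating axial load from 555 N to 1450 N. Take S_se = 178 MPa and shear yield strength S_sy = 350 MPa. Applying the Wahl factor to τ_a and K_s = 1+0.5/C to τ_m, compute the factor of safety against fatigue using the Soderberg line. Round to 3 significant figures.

C = D/d = 31.0/7.3 = 4.2466; K_W = (4C−1)/(4C−4)+0.615/C = 1.3758; K_s = 1+0.5/C = 1.1177
F_a = (F_max−F_min)/2 = 447.5 N; F_m = (F_max+F_min)/2 = 1002.5 N
τ_a = K_W·8F_aD/(πd³) = 1.3758 × 90.808 = 124.94 MPa
τ_m = K_s·8F_mD/(πd³) = 1.1177 × 203.43 = 227.38 MPa
Soderberg: 1/n_f = τ_a/S_se + τ_m/S_sy = 124.94/178 + 227.38/350 = 0.70190 + 0.64967 = 1.3516
n_f = 1/1.3516 = 0.7399

0.740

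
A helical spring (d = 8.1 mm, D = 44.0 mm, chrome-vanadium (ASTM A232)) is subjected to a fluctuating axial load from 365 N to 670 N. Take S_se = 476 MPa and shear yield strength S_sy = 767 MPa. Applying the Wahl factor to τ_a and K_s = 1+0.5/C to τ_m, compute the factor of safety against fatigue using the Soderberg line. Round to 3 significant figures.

C = D/d = 44.0/8.1 = 5.4321; K_W = (4C−1)/(4C−4)+0.615/C = 1.2824; K_s = 1+0.5/C = 1.0920
F_a = (F_max−F_min)/2 = 152.5 N; F_m = (F_max+F_min)/2 = 517.5 N
τ_a = K_W·8F_aD/(πd³) = 1.2824 × 32.152 = 41.233 MPa
τ_m = K_s·8F_mD/(πd³) = 1.0920 × 109.11 = 119.15 MPa
Soderberg: 1/n_f = τ_a/S_se + τ_m/S_sy = 41.233/476 + 119.15/767 = 0.08662 + 0.15534 = 0.24197
n_f = 1/0.24197 = 4.133

4.13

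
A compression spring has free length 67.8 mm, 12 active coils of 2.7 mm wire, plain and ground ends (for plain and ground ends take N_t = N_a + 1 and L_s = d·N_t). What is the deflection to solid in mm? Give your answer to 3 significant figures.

N_t = 13; L_s = 2.7·13 = 35.1 mm
δ_solid = L₀ − L_s = 67.8 − 35.1 = 32.7 mm

32.7 mm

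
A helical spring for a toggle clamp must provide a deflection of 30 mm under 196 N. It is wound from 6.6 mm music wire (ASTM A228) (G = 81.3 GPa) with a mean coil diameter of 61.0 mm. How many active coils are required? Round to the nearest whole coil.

13

Required rate k = F/δ = 196/30 = 6.5333 N/mm
N_a = Gd⁴/(8D³k) = (81.3×10³ × 6.6⁴)/(8 × 61.0³ × 6.5333)
    = 1.54265e+08 / 1.18635e+07 = 13 → 13 coils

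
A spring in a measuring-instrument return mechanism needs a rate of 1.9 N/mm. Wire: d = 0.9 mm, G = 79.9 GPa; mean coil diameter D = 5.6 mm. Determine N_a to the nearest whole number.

N_a = Gd⁴/(8D³k) = (79.9×10³ × 0.9⁴)/(8 × 5.6³ × 1.9)
    = 52422.4 / 2669.36 = 19.64 → 20 coils

20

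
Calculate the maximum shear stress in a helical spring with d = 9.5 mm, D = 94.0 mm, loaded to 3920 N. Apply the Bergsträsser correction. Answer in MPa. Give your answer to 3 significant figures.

Spring index C = D/d = 94.0/9.5 = 9.8947
K_B = (4C+2)/(4C−3) = 41.579/36.579 = 1.1367
τ₀ = 8FD/(πd³) = 8·3920·94.0/(π·9.5³) = 2.94784e+06/2693.5 = 1094.4 MPa
τ_max = K·τ₀ = 1.1367 × 1094.4 = 1244 MPa

1240 MPa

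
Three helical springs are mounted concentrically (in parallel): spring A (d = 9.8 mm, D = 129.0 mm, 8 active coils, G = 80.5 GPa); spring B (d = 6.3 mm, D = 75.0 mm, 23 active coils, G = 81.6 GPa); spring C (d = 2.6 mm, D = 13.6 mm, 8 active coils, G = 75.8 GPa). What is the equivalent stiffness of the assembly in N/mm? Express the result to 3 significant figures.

28.6 N/mm

k_A = Gd⁴/(8D³N_a) = (80.5×10³)(9.8⁴)/(8·129.0³·8) = 5.4044 N/mm
k_B = Gd⁴/(8D³N_a) = (81.6×10³)(6.3⁴)/(8·75.0³·23) = 1.656 N/mm
k_C = Gd⁴/(8D³N_a) = (75.8×10³)(2.6⁴)/(8·13.6³·8) = 21.516 N/mm
Parallel: k_eq = 5.4044 + 1.656 + 21.516 = 28.577 N/mm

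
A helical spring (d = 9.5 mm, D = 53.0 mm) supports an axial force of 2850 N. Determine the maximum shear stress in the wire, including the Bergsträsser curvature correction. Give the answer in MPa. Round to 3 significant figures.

Spring index C = D/d = 53.0/9.5 = 5.5789
K_B = (4C+2)/(4C−3) = 24.316/19.316 = 1.2589
τ₀ = 8FD/(πd³) = 8·2850·53.0/(π·9.5³) = 1.2084e+06/2693.5 = 448.63 MPa
τ_max = K·τ₀ = 1.2589 × 448.63 = 564.76 MPa

565 MPa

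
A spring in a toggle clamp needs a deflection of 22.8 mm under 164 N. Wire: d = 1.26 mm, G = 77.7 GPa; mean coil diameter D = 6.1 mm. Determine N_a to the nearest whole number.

15

Required rate k = F/δ = 164/22.8 = 7.193 N/mm
N_a = Gd⁴/(8D³k) = (77.7×10³ × 1.26⁴)/(8 × 6.1³ × 7.193)
    = 195841 / 13061.4 = 14.99 → 15 coils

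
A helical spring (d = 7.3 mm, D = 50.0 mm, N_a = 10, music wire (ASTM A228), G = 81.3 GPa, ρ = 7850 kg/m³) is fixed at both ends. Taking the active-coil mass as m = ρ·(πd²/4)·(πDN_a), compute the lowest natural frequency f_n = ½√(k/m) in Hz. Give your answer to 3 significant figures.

k = Gd⁴/(8D³N_a) = (81.3×10³)(7.3⁴)/(8·50.0³·10) = 23.088 N/mm = 23088 N/m
Wire length L = πDN_a = π·50.0·10 = 1570.8 mm
m = ρ·(πd²/4)·L = 7850 × 41.854×10⁻⁶ m² × 1.5708 m = 0.51609 kg
f_n = ½√(k/m) = 0.5·√(23088/0.51609) = 0.5·√(44736) = 105.75 Hz

106 Hz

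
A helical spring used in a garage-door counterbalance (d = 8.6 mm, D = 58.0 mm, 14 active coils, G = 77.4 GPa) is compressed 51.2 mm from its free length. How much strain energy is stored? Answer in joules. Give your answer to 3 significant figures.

k = Gd⁴/(8D³N_a) = (77.4×10³)(8.6⁴)/(8·58.0³·14) = 19.375 N/mm
U = ½kδ² = 0.5 × 19.375 × 51.2² = 25395 N·mm = 25.395 J

25.4 J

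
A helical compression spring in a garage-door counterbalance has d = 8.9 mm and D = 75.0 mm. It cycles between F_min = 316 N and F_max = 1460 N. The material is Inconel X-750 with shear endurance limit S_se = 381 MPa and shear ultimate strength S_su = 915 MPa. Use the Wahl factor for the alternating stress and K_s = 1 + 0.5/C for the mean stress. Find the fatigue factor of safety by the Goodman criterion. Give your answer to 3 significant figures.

1.32

C = D/d = 75.0/8.9 = 8.4270; K_W = (4C−1)/(4C−4)+0.615/C = 1.1740; K_s = 1+0.5/C = 1.0593
F_a = (F_max−F_min)/2 = 572 N; F_m = (F_max+F_min)/2 = 888 N
τ_a = K_W·8F_aD/(πd³) = 1.1740 × 154.96 = 181.92 MPa
τ_m = K_s·8F_mD/(πd³) = 1.0593 × 240.57 = 254.85 MPa
Goodman: 1/n_f = τ_a/S_se + τ_m/S_su = 181.92/381 + 254.85/915 = 0.47748 + 0.27852 = 0.756
n_f = 1/0.756 = 1.323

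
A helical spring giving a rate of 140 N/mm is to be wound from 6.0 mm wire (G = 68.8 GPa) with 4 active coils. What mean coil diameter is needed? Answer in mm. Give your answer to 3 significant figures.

D = (Gd⁴/(8N_a·k))^(1/3) = (68.8×10³·6.0⁴/(8·4·140))^(1/3)
  = (19902.9)^(1/3) = 27.1002 mm

27.1 mm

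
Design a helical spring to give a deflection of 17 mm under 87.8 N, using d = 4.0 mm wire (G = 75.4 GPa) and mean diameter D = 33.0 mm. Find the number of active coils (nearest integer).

Required rate k = F/δ = 87.8/17 = 5.1647 N/mm
N_a = Gd⁴/(8D³k) = (75.4×10³ × 4.0⁴)/(8 × 33.0³ × 5.1647)
    = 1.93024e+07 / 1.48483e+06 = 13 → 13 coils

13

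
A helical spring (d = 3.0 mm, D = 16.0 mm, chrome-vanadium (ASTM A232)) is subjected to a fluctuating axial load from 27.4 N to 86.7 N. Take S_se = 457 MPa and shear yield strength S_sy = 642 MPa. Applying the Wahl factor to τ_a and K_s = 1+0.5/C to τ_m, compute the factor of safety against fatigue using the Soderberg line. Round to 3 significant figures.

C = D/d = 16.0/3.0 = 5.3333; K_W = (4C−1)/(4C−4)+0.615/C = 1.2884; K_s = 1+0.5/C = 1.0938
F_a = (F_max−F_min)/2 = 29.65 N; F_m = (F_max+F_min)/2 = 57.05 N
τ_a = K_W·8F_aD/(πd³) = 1.2884 × 44.743 = 57.646 MPa
τ_m = K_s·8F_mD/(πd³) = 1.0938 × 86.09 = 94.161 MPa
Soderberg: 1/n_f = τ_a/S_se + τ_m/S_sy = 57.646/457 + 94.161/642 = 0.12614 + 0.14667 = 0.27281
n_f = 1/0.27281 = 3.666

3.67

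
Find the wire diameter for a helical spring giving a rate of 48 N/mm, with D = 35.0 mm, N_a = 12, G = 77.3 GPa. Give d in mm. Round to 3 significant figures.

d = (8D³N_a·k / G)^(1/4) = (8·35.0³·12·48 / (77.3×10³))^0.25
  = (2555.9)^0.25 = 7.1102 mm

7.11 mm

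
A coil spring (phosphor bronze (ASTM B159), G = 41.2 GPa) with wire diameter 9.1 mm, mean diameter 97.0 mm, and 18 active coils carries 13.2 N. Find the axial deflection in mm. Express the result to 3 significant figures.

6.14 mm

k = Gd⁴/(8D³N_a) = (41.2×10³)(9.1⁴)/(8·97.0³·18) = 2.1497 N/mm
δ = F/k = 13.2 / 2.1497 = 6.1403 mm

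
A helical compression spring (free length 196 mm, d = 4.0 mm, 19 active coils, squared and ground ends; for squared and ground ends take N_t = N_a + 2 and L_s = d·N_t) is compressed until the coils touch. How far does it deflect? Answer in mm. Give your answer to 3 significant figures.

112 mm

N_t = 21; L_s = 4.0·21 = 84 mm
δ_solid = L₀ − L_s = 196 − 84 = 112 mm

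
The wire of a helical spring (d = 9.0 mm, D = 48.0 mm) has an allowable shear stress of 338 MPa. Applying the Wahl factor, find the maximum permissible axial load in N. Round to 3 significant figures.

1560 N

C = D/d = 48.0/9.0 = 5.3333
K_W = (4C−1)/(4C−4) + 0.615/C = 20.333/17.333 + 0.1153 = 1.2884
τ_max = K·8FD/(πd³) → F_max = τ_allow·πd³/(8DK)
F_max = 338·π·9.0³/(8·48.0·1.2884) = 7.7409e+05/494.74 = 1564.6 N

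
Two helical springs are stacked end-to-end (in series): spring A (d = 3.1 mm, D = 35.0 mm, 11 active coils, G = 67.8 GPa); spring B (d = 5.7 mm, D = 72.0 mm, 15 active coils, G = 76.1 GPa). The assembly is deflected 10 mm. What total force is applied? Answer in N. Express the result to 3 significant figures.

8.62 N

k_A = Gd⁴/(8D³N_a) = (67.8×10³)(3.1⁴)/(8·35.0³·11) = 1.6595 N/mm
k_B = Gd⁴/(8D³N_a) = (76.1×10³)(5.7⁴)/(8·72.0³·15) = 1.7935 N/mm
Series: 1/k_eq = 1/1.6595 + 1/1.7935 = 1.1601; k_eq = 0.86197 N/mm
F = k_eq·δ = 0.86197·10 = 8.6197 N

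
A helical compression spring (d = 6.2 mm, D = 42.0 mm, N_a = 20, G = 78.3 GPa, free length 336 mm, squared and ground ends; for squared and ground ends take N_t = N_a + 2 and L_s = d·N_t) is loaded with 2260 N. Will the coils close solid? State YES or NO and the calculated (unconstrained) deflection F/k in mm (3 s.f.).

YES, δ = 232 mm

k = Gd⁴/(8D³N_a) = (78.3×10³)(6.2⁴)/(8·42.0³·20) = 9.7602 N/mm
N_t = 22; L_s = 6.2·22 = 136.4 mm; δ_solid = L₀ − L_s = 336 − 136.4 = 199.6 mm
δ = F/k = 2260/9.7602 = 231.55 mm
δ ≥ δ_solid → spring goes solid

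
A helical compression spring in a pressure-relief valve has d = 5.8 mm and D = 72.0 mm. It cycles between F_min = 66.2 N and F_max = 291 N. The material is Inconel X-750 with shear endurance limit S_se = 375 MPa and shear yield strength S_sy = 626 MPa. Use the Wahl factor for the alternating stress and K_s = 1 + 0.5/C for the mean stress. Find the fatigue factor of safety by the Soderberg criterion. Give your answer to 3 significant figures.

C = D/d = 72.0/5.8 = 12.4138; K_W = (4C−1)/(4C−4)+0.615/C = 1.1153; K_s = 1+0.5/C = 1.0403
F_a = (F_max−F_min)/2 = 112.4 N; F_m = (F_max+F_min)/2 = 178.6 N
τ_a = K_W·8F_aD/(πd³) = 1.1153 × 105.62 = 117.8 MPa
τ_m = K_s·8F_mD/(πd³) = 1.0403 × 167.83 = 174.59 MPa
Soderberg: 1/n_f = τ_a/S_se + τ_m/S_sy = 117.8/375 + 174.59/626 = 0.31412 + 0.27890 = 0.59302
n_f = 1/0.59302 = 1.686

1.69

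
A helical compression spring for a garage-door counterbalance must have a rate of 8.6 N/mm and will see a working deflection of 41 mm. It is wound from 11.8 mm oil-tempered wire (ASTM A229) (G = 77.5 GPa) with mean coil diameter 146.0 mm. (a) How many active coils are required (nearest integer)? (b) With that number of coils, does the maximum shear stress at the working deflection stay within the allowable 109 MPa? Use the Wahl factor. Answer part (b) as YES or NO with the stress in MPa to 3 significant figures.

N_a = Gd⁴/(8D³k) = (77.5×10³)(11.8⁴)/(8·146.0³·8.6) = 7.018 → N_a = 7
Actual rate k = Gd⁴/(8D³·7) = 8.6215 N/mm
Working load F = kδ = 8.6215·41 = 353.48 N
C = 146.0/11.8 = 12.3729; K_W = (4C−1)/(4C−4)+0.615/C = 1.1157
τ_max = K_W·8FD/(πd³) = 1.1157·79.986 = 89.237 MPa
τ_max ≤ 109 MPa → acceptable

(a) 7 coils; (b) YES, τ_max = 89.2 MPa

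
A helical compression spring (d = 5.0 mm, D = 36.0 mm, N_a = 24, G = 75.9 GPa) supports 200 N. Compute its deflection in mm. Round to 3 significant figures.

37.8 mm

k = Gd⁴/(8D³N_a) = (75.9×10³)(5.0⁴)/(8·36.0³·24) = 5.2956 N/mm
δ = F/k = 200 / 5.2956 = 37.767 mm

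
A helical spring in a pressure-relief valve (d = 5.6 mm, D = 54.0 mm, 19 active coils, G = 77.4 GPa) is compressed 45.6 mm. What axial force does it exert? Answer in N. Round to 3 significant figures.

k = Gd⁴/(8D³N_a) = (77.4×10³)(5.6⁴)/(8·54.0³·19) = 3.1803 N/mm
F = k·δ = 3.1803 × 45.6 = 145.02 N

145 N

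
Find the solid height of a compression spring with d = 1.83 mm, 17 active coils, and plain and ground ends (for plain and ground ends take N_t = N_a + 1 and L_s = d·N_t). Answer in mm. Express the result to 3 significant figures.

32.9 mm

plain and ground ends: N_t = N_a + 1 = 17 + 1 = 18
L_s = d·N_t = 1.83 × 18 = 32.94 mm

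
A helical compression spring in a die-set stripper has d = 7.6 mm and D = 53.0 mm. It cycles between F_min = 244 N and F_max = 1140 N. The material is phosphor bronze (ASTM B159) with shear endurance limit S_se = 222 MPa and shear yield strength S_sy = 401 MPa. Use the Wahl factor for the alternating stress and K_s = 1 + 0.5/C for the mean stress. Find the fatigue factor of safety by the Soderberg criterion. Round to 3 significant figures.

C = D/d = 53.0/7.6 = 6.9737; K_W = (4C−1)/(4C−4)+0.615/C = 1.2137; K_s = 1+0.5/C = 1.0717
F_a = (F_max−F_min)/2 = 448 N; F_m = (F_max+F_min)/2 = 692 N
τ_a = K_W·8F_aD/(πd³) = 1.2137 × 137.74 = 167.18 MPa
τ_m = K_s·8F_mD/(πd³) = 1.0717 × 212.76 = 228.01 MPa
Soderberg: 1/n_f = τ_a/S_se + τ_m/S_sy = 167.18/222 + 228.01/401 = 0.75305 + 0.56860 = 1.3217
n_f = 1/1.3217 = 0.7566

0.757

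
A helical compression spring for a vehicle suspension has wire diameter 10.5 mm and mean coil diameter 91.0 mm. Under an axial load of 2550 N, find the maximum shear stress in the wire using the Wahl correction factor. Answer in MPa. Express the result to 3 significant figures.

597 MPa

Spring index C = D/d = 91.0/10.5 = 8.6667
K_W = (4C−1)/(4C−4) + 0.615/C = 33.667/30.667 + 0.0710 = 1.1688
τ₀ = 8FD/(πd³) = 8·2550·91.0/(π·10.5³) = 1.8564e+06/3636.8 = 510.45 MPa
τ_max = K·τ₀ = 1.1688 × 510.45 = 596.61 MPa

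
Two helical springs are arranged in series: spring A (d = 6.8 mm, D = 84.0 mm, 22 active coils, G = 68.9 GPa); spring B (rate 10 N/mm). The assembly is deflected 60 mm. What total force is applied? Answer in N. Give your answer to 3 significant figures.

74.2 N

k_A = Gd⁴/(8D³N_a) = (68.9×10³)(6.8⁴)/(8·84.0³·22) = 1.4122 N/mm
Series: 1/k_eq = 1/1.4122 + 1/10 = 0.8081; k_eq = 1.2375 N/mm
F = k_eq·δ = 1.2375·60 = 74.248 N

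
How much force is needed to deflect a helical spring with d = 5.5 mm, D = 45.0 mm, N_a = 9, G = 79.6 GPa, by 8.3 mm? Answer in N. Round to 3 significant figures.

92.1 N

k = Gd⁴/(8D³N_a) = (79.6×10³)(5.5⁴)/(8·45.0³·9) = 11.102 N/mm
F = k·δ = 11.102 × 8.3 = 92.145 N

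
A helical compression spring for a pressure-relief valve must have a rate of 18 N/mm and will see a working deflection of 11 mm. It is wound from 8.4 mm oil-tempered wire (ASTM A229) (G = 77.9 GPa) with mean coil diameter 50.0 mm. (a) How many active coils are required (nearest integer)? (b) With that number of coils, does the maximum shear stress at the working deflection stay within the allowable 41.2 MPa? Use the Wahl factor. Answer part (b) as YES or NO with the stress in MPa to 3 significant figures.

N_a = Gd⁴/(8D³k) = (77.9×10³)(8.4⁴)/(8·50.0³·18) = 21.55 → N_a = 22
Actual rate k = Gd⁴/(8D³·22) = 17.629 N/mm
Working load F = kδ = 17.629·11 = 193.92 N
C = 50.0/8.4 = 5.9524; K_W = (4C−1)/(4C−4)+0.615/C = 1.2548
τ_max = K_W·8FD/(πd³) = 1.2548·41.658 = 52.271 MPa
τ_max > 41.2 MPa → exceeds allowable

(a) 22 coils; (b) NO, τ_max = 52.3 MPa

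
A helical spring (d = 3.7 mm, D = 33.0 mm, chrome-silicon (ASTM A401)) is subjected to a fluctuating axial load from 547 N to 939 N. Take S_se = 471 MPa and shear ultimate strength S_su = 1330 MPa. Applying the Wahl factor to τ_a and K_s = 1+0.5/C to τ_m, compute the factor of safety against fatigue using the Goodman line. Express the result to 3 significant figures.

0.561

C = D/d = 33.0/3.7 = 8.9189; K_W = (4C−1)/(4C−4)+0.615/C = 1.1637; K_s = 1+0.5/C = 1.0561
F_a = (F_max−F_min)/2 = 196 N; F_m = (F_max+F_min)/2 = 743 N
τ_a = K_W·8F_aD/(πd³) = 1.1637 × 325.17 = 378.38 MPa
τ_m = K_s·8F_mD/(πd³) = 1.0561 × 1232.6 = 1301.7 MPa
Goodman: 1/n_f = τ_a/S_se + τ_m/S_su = 378.38/471 + 1301.7/1330 = 0.80336 + 0.97876 = 1.7821
n_f = 1/1.7821 = 0.5611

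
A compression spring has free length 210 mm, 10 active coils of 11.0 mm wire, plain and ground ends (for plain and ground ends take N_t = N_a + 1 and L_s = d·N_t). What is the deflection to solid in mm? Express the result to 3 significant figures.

N_t = 11; L_s = 11.0·11 = 121 mm
δ_solid = L₀ − L_s = 210 − 121 = 89 mm

89.0 mm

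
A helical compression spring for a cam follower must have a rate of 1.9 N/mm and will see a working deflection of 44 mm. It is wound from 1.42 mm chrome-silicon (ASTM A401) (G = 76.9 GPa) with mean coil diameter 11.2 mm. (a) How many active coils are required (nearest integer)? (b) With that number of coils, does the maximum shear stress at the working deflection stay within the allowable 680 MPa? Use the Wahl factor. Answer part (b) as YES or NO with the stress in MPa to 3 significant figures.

N_a = Gd⁴/(8D³k) = (76.9×10³)(1.42⁴)/(8·11.2³·1.9) = 14.64 → N_a = 15
Actual rate k = Gd⁴/(8D³·15) = 1.8546 N/mm
Working load F = kδ = 1.8546·44 = 81.601 N
C = 11.2/1.42 = 7.8873; K_W = (4C−1)/(4C−4)+0.615/C = 1.1869
τ_max = K_W·8FD/(πd³) = 1.1869·812.81 = 964.7 MPa
τ_max > 680 MPa → exceeds allowable

(a) 15 coils; (b) NO, τ_max = 965 MPa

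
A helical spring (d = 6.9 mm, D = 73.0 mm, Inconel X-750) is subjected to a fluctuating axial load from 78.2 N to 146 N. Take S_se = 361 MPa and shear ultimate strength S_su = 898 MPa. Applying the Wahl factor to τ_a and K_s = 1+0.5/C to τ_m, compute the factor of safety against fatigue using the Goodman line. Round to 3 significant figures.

C = D/d = 73.0/6.9 = 10.5797; K_W = (4C−1)/(4C−4)+0.615/C = 1.1364; K_s = 1+0.5/C = 1.0473
F_a = (F_max−F_min)/2 = 33.9 N; F_m = (F_max+F_min)/2 = 112.1 N
τ_a = K_W·8F_aD/(πd³) = 1.1364 × 19.183 = 21.8 MPa
τ_m = K_s·8F_mD/(πd³) = 1.0473 × 63.434 = 66.432 MPa
Goodman: 1/n_f = τ_a/S_se + τ_m/S_su = 21.8/361 + 66.432/898 = 0.06039 + 0.07398 = 0.13437
n_f = 1/0.13437 = 7.442

7.44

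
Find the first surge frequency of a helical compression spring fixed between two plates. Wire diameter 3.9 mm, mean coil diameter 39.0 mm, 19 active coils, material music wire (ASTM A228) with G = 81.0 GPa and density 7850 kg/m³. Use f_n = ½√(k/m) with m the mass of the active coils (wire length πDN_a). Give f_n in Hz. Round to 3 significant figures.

48.8 Hz

k = Gd⁴/(8D³N_a) = (81.0×10³)(3.9⁴)/(8·39.0³·19) = 2.0783 N/mm = 2078.3 N/m
Wire length L = πDN_a = π·39.0·19 = 2327.9 mm
m = ρ·(πd²/4)·L = 7850 × 11.946×10⁻⁶ m² × 2.3279 m = 0.2183 kg
f_n = ½√(k/m) = 0.5·√(2078.3/0.2183) = 0.5·√(9520.3) = 48.786 Hz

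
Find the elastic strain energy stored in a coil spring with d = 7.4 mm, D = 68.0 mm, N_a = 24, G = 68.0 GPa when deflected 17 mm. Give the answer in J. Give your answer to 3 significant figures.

0.488 J

k = Gd⁴/(8D³N_a) = (68.0×10³)(7.4⁴)/(8·68.0³·24) = 3.3776 N/mm
U = ½kδ² = 0.5 × 3.3776 × 17² = 488.06 N·mm = 0.48806 J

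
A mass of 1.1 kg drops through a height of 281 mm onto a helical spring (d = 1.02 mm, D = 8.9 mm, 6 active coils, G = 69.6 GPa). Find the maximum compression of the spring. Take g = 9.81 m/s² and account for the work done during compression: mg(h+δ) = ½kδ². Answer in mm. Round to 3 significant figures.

57.3 mm

k = Gd⁴/(8D³N_a) = (69.6×10³)(1.02⁴)/(8·8.9³·6) = 2.2264 N/mm
W = mg = 1.1 × 9.81 = 10.791 N
½kδ² − Wδ − Wh = 0 → δ = (W + √(W² + 2kWh))/k
δ = (10.791 + √(116.45 + 13502))/2.2264 = (10.791 + 116.7)/2.2264 = 57.263 mm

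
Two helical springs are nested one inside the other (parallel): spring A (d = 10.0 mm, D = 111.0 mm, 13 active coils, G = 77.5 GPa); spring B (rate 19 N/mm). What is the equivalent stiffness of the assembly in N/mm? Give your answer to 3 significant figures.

k_A = Gd⁴/(8D³N_a) = (77.5×10³)(10.0⁴)/(8·111.0³·13) = 5.4488 N/mm
Parallel: k_eq = 5.4488 + 19 = 24.449 N/mm

24.4 N/mm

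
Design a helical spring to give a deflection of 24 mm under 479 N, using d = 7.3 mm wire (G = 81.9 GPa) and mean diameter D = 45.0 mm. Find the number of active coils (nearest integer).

Required rate k = F/δ = 479/24 = 19.958 N/mm
N_a = Gd⁴/(8D³k) = (81.9×10³ × 7.3⁴)/(8 × 45.0³ × 19.958)
    = 2.32582e+08 / 1.45496e+07 = 15.99 → 16 coils

16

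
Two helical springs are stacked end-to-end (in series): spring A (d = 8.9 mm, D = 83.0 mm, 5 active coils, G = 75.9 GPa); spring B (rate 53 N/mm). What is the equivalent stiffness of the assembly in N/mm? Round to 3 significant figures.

14.9 N/mm

k_A = Gd⁴/(8D³N_a) = (75.9×10³)(8.9⁴)/(8·83.0³·5) = 20.821 N/mm
Series: 1/k_eq = 1/20.821 + 1/53 = 0.066896; k_eq = 14.949 N/mm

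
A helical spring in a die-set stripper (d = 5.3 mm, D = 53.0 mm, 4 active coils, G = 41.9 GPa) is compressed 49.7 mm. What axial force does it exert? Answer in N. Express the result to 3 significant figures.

k = Gd⁴/(8D³N_a) = (41.9×10³)(5.3⁴)/(8·53.0³·4) = 6.9397 N/mm
F = k·δ = 6.9397 × 49.7 = 344.9 N

345 N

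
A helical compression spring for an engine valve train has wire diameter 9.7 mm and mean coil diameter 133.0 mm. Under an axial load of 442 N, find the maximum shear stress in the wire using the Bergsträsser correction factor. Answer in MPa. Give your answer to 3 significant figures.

180 MPa

Spring index C = D/d = 133.0/9.7 = 13.7113
K_B = (4C+2)/(4C−3) = 56.845/51.845 = 1.0964
τ₀ = 8FD/(πd³) = 8·442·133.0/(π·9.7³) = 470288/2867.2 = 164.02 MPa
τ_max = K·τ₀ = 1.0964 × 164.02 = 179.84 MPa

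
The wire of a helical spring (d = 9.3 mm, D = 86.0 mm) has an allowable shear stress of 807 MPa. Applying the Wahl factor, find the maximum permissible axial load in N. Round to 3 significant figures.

C = D/d = 86.0/9.3 = 9.2473
K_W = (4C−1)/(4C−4) + 0.615/C = 35.989/32.989 + 0.0665 = 1.1574
τ_max = K·8FD/(πd³) → F_max = τ_allow·πd³/(8DK)
F_max = 807·π·9.3³/(8·86.0·1.1574) = 2.0393e+06/796.32 = 2560.8 N

2560 N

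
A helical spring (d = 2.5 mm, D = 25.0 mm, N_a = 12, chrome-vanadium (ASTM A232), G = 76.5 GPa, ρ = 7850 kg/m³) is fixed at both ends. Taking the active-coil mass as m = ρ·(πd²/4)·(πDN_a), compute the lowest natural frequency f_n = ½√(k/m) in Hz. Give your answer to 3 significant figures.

k = Gd⁴/(8D³N_a) = (76.5×10³)(2.5⁴)/(8·25.0³·12) = 1.9922 N/mm = 1992.2 N/m
Wire length L = πDN_a = π·25.0·12 = 942.48 mm
m = ρ·(πd²/4)·L = 7850 × 4.9087×10⁻⁶ m² × 0.94248 m = 0.036317 kg
f_n = ½√(k/m) = 0.5·√(1992.2/0.036317) = 0.5·√(54855) = 117.11 Hz

117 Hz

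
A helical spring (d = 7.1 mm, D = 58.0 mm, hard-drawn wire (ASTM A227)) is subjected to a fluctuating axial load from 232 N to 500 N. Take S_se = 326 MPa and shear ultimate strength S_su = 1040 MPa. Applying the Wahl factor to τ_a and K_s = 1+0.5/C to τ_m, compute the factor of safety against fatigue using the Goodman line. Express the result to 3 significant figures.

2.82

C = D/d = 58.0/7.1 = 8.1690; K_W = (4C−1)/(4C−4)+0.615/C = 1.1799; K_s = 1+0.5/C = 1.0612
F_a = (F_max−F_min)/2 = 134 N; F_m = (F_max+F_min)/2 = 366 N
τ_a = K_W·8F_aD/(πd³) = 1.1799 × 55.297 = 65.244 MPa
τ_m = K_s·8F_mD/(πd³) = 1.0612 × 151.03 = 160.28 MPa
Goodman: 1/n_f = τ_a/S_se + τ_m/S_su = 65.244/326 + 160.28/1040 = 0.20014 + 0.15411 = 0.35425
n_f = 1/0.35425 = 2.823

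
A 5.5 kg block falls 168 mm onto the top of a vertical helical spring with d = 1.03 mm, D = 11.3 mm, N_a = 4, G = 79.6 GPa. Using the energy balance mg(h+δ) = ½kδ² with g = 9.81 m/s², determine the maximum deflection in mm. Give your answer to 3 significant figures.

k = Gd⁴/(8D³N_a) = (79.6×10³)(1.03⁴)/(8·11.3³·4) = 1.9403 N/mm
W = mg = 5.5 × 9.81 = 53.955 N
½kδ² − Wδ − Wh = 0 → δ = (W + √(W² + 2kWh))/k
δ = (53.955 + √(2911.1 + 35176.1))/1.9403 = (53.955 + 195.16)/1.9403 = 128.39 mm

128 mm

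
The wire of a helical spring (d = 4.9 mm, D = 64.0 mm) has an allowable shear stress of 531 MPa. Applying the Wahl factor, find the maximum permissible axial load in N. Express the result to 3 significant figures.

C = D/d = 64.0/4.9 = 13.0612
K_W = (4C−1)/(4C−4) + 0.615/C = 51.245/48.245 + 0.0471 = 1.1093
τ_max = K·8FD/(πd³) → F_max = τ_allow·πd³/(8DK)
F_max = 531·π·4.9³/(8·64.0·1.1093) = 1.9626e+05/567.95 = 345.56 N

346 N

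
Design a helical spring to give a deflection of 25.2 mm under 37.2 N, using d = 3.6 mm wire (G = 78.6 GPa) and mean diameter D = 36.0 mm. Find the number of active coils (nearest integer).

24

Required rate k = F/δ = 37.2/25.2 = 1.4762 N/mm
N_a = Gd⁴/(8D³k) = (78.6×10³ × 3.6⁴)/(8 × 36.0³ × 1.4762)
    = 1.32018e+07 / 550985 = 23.96 → 24 coils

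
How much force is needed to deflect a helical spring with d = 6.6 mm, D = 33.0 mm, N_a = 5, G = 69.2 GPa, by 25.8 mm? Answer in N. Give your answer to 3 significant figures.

2360 N

k = Gd⁴/(8D³N_a) = (69.2×10³)(6.6⁴)/(8·33.0³·5) = 91.344 N/mm
F = k·δ = 91.344 × 25.8 = 2356.7 N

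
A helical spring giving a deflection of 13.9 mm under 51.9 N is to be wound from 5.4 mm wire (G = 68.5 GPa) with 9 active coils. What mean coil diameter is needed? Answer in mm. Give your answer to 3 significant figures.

Required rate k = F/δ = 51.9/13.9 = 3.7338 N/mm
D = (Gd⁴/(8N_a·k))^(1/3) = (68.5×10³·5.4⁴/(8·9·3.7338))^(1/3)
  = (216661)^(1/3) = 60.0611 mm

60.1 mm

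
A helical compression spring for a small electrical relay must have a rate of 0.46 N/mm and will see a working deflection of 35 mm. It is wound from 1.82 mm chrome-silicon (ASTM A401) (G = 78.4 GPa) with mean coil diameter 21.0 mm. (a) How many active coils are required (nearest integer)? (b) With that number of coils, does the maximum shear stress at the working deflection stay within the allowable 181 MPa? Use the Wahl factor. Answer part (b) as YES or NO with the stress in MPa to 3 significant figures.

(a) 25 coils; (b) YES, τ_max = 162 MPa

N_a = Gd⁴/(8D³k) = (78.4×10³)(1.82⁴)/(8·21.0³·0.46) = 25.24 → N_a = 25
Actual rate k = Gd⁴/(8D³·25) = 0.46442 N/mm
Working load F = kδ = 0.46442·35 = 16.255 N
C = 21.0/1.82 = 11.5385; K_W = (4C−1)/(4C−4)+0.615/C = 1.1245
τ_max = K_W·8FD/(πd³) = 1.1245·144.19 = 162.13 MPa
τ_max ≤ 181 MPa → acceptable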